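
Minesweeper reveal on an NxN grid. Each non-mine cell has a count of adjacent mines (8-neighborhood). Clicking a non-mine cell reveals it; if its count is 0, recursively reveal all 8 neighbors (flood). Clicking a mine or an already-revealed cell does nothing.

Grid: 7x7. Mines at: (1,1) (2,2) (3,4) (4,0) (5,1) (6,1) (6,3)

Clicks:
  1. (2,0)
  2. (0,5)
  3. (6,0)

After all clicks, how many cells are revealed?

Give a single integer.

Answer: 27

Derivation:
Click 1 (2,0) count=1: revealed 1 new [(2,0)] -> total=1
Click 2 (0,5) count=0: revealed 25 new [(0,2) (0,3) (0,4) (0,5) (0,6) (1,2) (1,3) (1,4) (1,5) (1,6) (2,3) (2,4) (2,5) (2,6) (3,5) (3,6) (4,4) (4,5) (4,6) (5,4) (5,5) (5,6) (6,4) (6,5) (6,6)] -> total=26
Click 3 (6,0) count=2: revealed 1 new [(6,0)] -> total=27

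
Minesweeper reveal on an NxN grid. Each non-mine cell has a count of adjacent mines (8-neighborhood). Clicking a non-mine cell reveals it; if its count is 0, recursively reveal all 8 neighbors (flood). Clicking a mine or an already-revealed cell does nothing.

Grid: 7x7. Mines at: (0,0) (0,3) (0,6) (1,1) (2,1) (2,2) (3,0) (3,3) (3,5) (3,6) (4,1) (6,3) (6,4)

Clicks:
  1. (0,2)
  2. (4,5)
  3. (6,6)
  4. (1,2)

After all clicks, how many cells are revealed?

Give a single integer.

Answer: 8

Derivation:
Click 1 (0,2) count=2: revealed 1 new [(0,2)] -> total=1
Click 2 (4,5) count=2: revealed 1 new [(4,5)] -> total=2
Click 3 (6,6) count=0: revealed 5 new [(4,6) (5,5) (5,6) (6,5) (6,6)] -> total=7
Click 4 (1,2) count=4: revealed 1 new [(1,2)] -> total=8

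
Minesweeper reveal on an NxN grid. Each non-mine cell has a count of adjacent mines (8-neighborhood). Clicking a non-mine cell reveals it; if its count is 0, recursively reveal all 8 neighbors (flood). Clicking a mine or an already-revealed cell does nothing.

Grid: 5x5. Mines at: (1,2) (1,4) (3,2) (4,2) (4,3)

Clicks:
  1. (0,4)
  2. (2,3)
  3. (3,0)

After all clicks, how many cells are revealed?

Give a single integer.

Click 1 (0,4) count=1: revealed 1 new [(0,4)] -> total=1
Click 2 (2,3) count=3: revealed 1 new [(2,3)] -> total=2
Click 3 (3,0) count=0: revealed 10 new [(0,0) (0,1) (1,0) (1,1) (2,0) (2,1) (3,0) (3,1) (4,0) (4,1)] -> total=12

Answer: 12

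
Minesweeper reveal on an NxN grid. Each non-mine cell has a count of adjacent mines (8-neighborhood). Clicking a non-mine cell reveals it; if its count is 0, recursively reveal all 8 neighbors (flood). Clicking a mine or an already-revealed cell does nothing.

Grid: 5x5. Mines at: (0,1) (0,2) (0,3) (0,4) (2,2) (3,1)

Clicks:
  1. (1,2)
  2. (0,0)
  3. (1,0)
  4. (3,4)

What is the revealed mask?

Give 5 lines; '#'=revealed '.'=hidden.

Answer: #....
#.###
...##
..###
..###

Derivation:
Click 1 (1,2) count=4: revealed 1 new [(1,2)] -> total=1
Click 2 (0,0) count=1: revealed 1 new [(0,0)] -> total=2
Click 3 (1,0) count=1: revealed 1 new [(1,0)] -> total=3
Click 4 (3,4) count=0: revealed 10 new [(1,3) (1,4) (2,3) (2,4) (3,2) (3,3) (3,4) (4,2) (4,3) (4,4)] -> total=13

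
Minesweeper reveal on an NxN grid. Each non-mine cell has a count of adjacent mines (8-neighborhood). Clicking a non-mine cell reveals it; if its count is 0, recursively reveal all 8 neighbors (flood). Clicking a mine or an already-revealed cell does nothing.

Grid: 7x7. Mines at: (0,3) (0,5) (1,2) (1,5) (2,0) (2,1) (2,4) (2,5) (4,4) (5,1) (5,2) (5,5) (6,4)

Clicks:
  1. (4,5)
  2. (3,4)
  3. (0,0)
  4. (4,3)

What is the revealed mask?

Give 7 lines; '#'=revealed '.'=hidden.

Click 1 (4,5) count=2: revealed 1 new [(4,5)] -> total=1
Click 2 (3,4) count=3: revealed 1 new [(3,4)] -> total=2
Click 3 (0,0) count=0: revealed 4 new [(0,0) (0,1) (1,0) (1,1)] -> total=6
Click 4 (4,3) count=2: revealed 1 new [(4,3)] -> total=7

Answer: ##.....
##.....
.......
....#..
...#.#.
.......
.......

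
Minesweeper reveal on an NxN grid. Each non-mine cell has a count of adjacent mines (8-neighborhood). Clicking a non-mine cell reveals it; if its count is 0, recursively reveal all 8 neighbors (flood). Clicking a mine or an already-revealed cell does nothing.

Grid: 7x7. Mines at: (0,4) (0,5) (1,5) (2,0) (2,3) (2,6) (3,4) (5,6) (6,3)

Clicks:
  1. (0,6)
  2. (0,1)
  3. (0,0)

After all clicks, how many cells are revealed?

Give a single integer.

Answer: 9

Derivation:
Click 1 (0,6) count=2: revealed 1 new [(0,6)] -> total=1
Click 2 (0,1) count=0: revealed 8 new [(0,0) (0,1) (0,2) (0,3) (1,0) (1,1) (1,2) (1,3)] -> total=9
Click 3 (0,0) count=0: revealed 0 new [(none)] -> total=9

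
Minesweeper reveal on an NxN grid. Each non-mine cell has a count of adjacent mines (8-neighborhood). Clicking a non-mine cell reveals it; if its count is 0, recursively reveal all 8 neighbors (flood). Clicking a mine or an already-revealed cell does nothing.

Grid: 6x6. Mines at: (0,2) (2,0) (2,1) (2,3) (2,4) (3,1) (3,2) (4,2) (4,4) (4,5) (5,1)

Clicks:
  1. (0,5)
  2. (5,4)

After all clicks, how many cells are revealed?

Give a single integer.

Answer: 7

Derivation:
Click 1 (0,5) count=0: revealed 6 new [(0,3) (0,4) (0,5) (1,3) (1,4) (1,5)] -> total=6
Click 2 (5,4) count=2: revealed 1 new [(5,4)] -> total=7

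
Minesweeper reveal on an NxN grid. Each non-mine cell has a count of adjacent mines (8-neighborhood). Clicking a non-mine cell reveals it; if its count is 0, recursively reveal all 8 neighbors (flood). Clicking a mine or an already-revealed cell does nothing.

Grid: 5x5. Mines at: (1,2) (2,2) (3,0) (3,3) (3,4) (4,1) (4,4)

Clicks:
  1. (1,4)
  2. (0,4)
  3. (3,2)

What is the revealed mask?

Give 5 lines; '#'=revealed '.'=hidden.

Answer: ...##
...##
...##
..#..
.....

Derivation:
Click 1 (1,4) count=0: revealed 6 new [(0,3) (0,4) (1,3) (1,4) (2,3) (2,4)] -> total=6
Click 2 (0,4) count=0: revealed 0 new [(none)] -> total=6
Click 3 (3,2) count=3: revealed 1 new [(3,2)] -> total=7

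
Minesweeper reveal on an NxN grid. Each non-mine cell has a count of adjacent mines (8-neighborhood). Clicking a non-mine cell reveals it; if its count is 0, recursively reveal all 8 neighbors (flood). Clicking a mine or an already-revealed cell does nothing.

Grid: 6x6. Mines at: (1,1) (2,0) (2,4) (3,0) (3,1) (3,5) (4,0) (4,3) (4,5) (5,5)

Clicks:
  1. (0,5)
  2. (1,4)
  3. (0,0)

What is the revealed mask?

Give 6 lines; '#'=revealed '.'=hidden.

Answer: #.####
..####
......
......
......
......

Derivation:
Click 1 (0,5) count=0: revealed 8 new [(0,2) (0,3) (0,4) (0,5) (1,2) (1,3) (1,4) (1,5)] -> total=8
Click 2 (1,4) count=1: revealed 0 new [(none)] -> total=8
Click 3 (0,0) count=1: revealed 1 new [(0,0)] -> total=9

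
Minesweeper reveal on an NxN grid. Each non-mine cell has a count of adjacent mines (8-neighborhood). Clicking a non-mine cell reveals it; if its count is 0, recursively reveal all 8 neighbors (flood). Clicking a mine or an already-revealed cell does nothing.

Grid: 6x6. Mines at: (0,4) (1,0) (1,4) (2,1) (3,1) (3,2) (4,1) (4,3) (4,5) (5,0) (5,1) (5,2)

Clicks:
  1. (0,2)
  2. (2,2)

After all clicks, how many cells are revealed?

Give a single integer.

Answer: 7

Derivation:
Click 1 (0,2) count=0: revealed 6 new [(0,1) (0,2) (0,3) (1,1) (1,2) (1,3)] -> total=6
Click 2 (2,2) count=3: revealed 1 new [(2,2)] -> total=7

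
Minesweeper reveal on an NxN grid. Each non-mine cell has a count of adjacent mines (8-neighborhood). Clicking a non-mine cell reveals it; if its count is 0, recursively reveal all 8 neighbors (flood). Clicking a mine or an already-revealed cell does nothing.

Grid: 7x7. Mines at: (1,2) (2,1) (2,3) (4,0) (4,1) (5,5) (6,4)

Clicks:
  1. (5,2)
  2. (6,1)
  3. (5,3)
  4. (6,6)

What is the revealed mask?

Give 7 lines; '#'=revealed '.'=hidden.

Answer: .......
.......
.......
.......
.......
####...
####..#

Derivation:
Click 1 (5,2) count=1: revealed 1 new [(5,2)] -> total=1
Click 2 (6,1) count=0: revealed 7 new [(5,0) (5,1) (5,3) (6,0) (6,1) (6,2) (6,3)] -> total=8
Click 3 (5,3) count=1: revealed 0 new [(none)] -> total=8
Click 4 (6,6) count=1: revealed 1 new [(6,6)] -> total=9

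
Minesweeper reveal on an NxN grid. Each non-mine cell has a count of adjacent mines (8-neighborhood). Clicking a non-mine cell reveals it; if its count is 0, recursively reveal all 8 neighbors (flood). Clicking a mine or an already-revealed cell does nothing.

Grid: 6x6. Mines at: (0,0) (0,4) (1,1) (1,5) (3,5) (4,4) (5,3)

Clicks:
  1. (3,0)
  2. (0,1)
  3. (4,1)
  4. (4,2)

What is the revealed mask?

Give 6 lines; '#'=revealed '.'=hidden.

Click 1 (3,0) count=0: revealed 20 new [(1,2) (1,3) (1,4) (2,0) (2,1) (2,2) (2,3) (2,4) (3,0) (3,1) (3,2) (3,3) (3,4) (4,0) (4,1) (4,2) (4,3) (5,0) (5,1) (5,2)] -> total=20
Click 2 (0,1) count=2: revealed 1 new [(0,1)] -> total=21
Click 3 (4,1) count=0: revealed 0 new [(none)] -> total=21
Click 4 (4,2) count=1: revealed 0 new [(none)] -> total=21

Answer: .#....
..###.
#####.
#####.
####..
###...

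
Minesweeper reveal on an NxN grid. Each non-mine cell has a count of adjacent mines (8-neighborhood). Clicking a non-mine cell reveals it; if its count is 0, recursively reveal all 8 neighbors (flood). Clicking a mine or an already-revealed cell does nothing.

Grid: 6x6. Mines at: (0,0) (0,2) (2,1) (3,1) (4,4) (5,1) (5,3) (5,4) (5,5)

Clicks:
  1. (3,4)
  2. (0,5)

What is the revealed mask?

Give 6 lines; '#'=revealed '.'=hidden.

Click 1 (3,4) count=1: revealed 1 new [(3,4)] -> total=1
Click 2 (0,5) count=0: revealed 14 new [(0,3) (0,4) (0,5) (1,2) (1,3) (1,4) (1,5) (2,2) (2,3) (2,4) (2,5) (3,2) (3,3) (3,5)] -> total=15

Answer: ...###
..####
..####
..####
......
......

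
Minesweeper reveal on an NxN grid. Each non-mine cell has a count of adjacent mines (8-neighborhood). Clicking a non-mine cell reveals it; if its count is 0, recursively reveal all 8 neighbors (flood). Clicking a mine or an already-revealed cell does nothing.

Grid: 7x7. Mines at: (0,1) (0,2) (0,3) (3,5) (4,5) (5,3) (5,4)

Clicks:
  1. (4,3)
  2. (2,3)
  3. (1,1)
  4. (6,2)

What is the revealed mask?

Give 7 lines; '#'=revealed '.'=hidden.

Click 1 (4,3) count=2: revealed 1 new [(4,3)] -> total=1
Click 2 (2,3) count=0: revealed 25 new [(1,0) (1,1) (1,2) (1,3) (1,4) (2,0) (2,1) (2,2) (2,3) (2,4) (3,0) (3,1) (3,2) (3,3) (3,4) (4,0) (4,1) (4,2) (4,4) (5,0) (5,1) (5,2) (6,0) (6,1) (6,2)] -> total=26
Click 3 (1,1) count=2: revealed 0 new [(none)] -> total=26
Click 4 (6,2) count=1: revealed 0 new [(none)] -> total=26

Answer: .......
#####..
#####..
#####..
#####..
###....
###....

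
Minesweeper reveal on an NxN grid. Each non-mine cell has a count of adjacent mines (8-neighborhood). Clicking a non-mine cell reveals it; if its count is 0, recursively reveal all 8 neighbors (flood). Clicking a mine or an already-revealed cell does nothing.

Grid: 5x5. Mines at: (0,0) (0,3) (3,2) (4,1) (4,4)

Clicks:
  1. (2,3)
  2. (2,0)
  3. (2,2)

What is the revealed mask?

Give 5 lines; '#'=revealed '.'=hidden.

Answer: .....
##...
####.
##...
.....

Derivation:
Click 1 (2,3) count=1: revealed 1 new [(2,3)] -> total=1
Click 2 (2,0) count=0: revealed 6 new [(1,0) (1,1) (2,0) (2,1) (3,0) (3,1)] -> total=7
Click 3 (2,2) count=1: revealed 1 new [(2,2)] -> total=8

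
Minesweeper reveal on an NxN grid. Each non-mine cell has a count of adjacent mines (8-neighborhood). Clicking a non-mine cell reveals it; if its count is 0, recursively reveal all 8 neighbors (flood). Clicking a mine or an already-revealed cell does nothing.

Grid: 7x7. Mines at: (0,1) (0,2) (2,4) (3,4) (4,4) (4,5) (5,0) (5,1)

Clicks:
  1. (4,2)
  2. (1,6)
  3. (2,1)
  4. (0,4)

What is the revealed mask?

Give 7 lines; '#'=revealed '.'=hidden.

Answer: ...####
#######
####.##
####.##
####...
.......
.......

Derivation:
Click 1 (4,2) count=1: revealed 1 new [(4,2)] -> total=1
Click 2 (1,6) count=0: revealed 12 new [(0,3) (0,4) (0,5) (0,6) (1,3) (1,4) (1,5) (1,6) (2,5) (2,6) (3,5) (3,6)] -> total=13
Click 3 (2,1) count=0: revealed 14 new [(1,0) (1,1) (1,2) (2,0) (2,1) (2,2) (2,3) (3,0) (3,1) (3,2) (3,3) (4,0) (4,1) (4,3)] -> total=27
Click 4 (0,4) count=0: revealed 0 new [(none)] -> total=27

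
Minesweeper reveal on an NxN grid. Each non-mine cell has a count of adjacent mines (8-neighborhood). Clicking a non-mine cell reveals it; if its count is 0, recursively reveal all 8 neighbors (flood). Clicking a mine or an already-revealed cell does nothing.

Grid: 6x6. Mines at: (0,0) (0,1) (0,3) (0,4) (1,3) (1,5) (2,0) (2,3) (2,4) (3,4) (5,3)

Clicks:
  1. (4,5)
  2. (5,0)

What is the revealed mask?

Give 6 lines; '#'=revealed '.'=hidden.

Click 1 (4,5) count=1: revealed 1 new [(4,5)] -> total=1
Click 2 (5,0) count=0: revealed 9 new [(3,0) (3,1) (3,2) (4,0) (4,1) (4,2) (5,0) (5,1) (5,2)] -> total=10

Answer: ......
......
......
###...
###..#
###...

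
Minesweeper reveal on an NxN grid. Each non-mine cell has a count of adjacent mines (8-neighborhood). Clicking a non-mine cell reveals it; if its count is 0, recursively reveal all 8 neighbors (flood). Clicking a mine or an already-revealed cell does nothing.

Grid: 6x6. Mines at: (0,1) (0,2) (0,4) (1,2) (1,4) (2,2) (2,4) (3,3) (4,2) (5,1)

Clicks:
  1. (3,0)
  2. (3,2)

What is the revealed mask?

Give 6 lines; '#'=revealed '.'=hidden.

Answer: ......
##....
##....
###...
##....
......

Derivation:
Click 1 (3,0) count=0: revealed 8 new [(1,0) (1,1) (2,0) (2,1) (3,0) (3,1) (4,0) (4,1)] -> total=8
Click 2 (3,2) count=3: revealed 1 new [(3,2)] -> total=9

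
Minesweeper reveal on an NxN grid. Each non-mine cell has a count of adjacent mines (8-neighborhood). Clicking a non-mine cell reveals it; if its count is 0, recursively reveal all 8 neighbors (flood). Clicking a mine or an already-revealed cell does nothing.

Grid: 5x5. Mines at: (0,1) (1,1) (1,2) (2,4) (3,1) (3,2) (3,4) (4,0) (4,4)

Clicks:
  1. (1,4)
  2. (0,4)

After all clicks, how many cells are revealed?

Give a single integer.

Click 1 (1,4) count=1: revealed 1 new [(1,4)] -> total=1
Click 2 (0,4) count=0: revealed 3 new [(0,3) (0,4) (1,3)] -> total=4

Answer: 4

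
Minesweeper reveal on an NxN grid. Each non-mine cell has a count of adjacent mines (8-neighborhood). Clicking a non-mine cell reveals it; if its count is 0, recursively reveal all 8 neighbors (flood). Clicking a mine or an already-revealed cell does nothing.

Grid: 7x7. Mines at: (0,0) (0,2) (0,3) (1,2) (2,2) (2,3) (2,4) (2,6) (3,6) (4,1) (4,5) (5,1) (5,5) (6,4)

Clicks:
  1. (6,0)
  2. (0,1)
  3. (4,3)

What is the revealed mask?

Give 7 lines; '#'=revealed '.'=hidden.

Click 1 (6,0) count=1: revealed 1 new [(6,0)] -> total=1
Click 2 (0,1) count=3: revealed 1 new [(0,1)] -> total=2
Click 3 (4,3) count=0: revealed 9 new [(3,2) (3,3) (3,4) (4,2) (4,3) (4,4) (5,2) (5,3) (5,4)] -> total=11

Answer: .#.....
.......
.......
..###..
..###..
..###..
#......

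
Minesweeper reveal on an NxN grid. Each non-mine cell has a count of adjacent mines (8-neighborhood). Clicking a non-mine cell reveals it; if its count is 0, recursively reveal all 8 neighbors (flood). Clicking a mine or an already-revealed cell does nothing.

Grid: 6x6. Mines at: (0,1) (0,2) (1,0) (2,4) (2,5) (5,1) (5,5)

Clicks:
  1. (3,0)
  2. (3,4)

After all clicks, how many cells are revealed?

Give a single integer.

Click 1 (3,0) count=0: revealed 20 new [(1,1) (1,2) (1,3) (2,0) (2,1) (2,2) (2,3) (3,0) (3,1) (3,2) (3,3) (3,4) (4,0) (4,1) (4,2) (4,3) (4,4) (5,2) (5,3) (5,4)] -> total=20
Click 2 (3,4) count=2: revealed 0 new [(none)] -> total=20

Answer: 20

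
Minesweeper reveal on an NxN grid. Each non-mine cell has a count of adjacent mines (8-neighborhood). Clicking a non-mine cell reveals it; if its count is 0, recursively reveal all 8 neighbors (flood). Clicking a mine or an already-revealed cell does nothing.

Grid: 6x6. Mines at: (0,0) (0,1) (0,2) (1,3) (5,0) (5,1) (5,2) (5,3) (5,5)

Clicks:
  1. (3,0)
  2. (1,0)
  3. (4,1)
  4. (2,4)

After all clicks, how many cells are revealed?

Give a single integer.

Answer: 25

Derivation:
Click 1 (3,0) count=0: revealed 25 new [(0,4) (0,5) (1,0) (1,1) (1,2) (1,4) (1,5) (2,0) (2,1) (2,2) (2,3) (2,4) (2,5) (3,0) (3,1) (3,2) (3,3) (3,4) (3,5) (4,0) (4,1) (4,2) (4,3) (4,4) (4,5)] -> total=25
Click 2 (1,0) count=2: revealed 0 new [(none)] -> total=25
Click 3 (4,1) count=3: revealed 0 new [(none)] -> total=25
Click 4 (2,4) count=1: revealed 0 new [(none)] -> total=25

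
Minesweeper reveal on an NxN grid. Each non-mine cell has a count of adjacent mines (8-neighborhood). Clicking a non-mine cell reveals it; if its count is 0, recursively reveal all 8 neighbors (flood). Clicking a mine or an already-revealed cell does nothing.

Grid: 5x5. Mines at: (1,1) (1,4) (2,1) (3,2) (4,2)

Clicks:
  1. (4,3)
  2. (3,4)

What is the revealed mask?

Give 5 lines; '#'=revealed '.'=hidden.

Answer: .....
.....
...##
...##
...##

Derivation:
Click 1 (4,3) count=2: revealed 1 new [(4,3)] -> total=1
Click 2 (3,4) count=0: revealed 5 new [(2,3) (2,4) (3,3) (3,4) (4,4)] -> total=6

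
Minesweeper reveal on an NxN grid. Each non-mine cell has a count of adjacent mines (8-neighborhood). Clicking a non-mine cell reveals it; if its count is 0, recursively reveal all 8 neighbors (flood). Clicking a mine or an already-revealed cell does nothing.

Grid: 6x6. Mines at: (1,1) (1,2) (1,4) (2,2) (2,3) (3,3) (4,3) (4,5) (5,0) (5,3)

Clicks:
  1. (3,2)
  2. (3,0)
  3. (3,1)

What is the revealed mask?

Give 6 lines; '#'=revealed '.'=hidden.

Answer: ......
......
##....
###...
##....
......

Derivation:
Click 1 (3,2) count=4: revealed 1 new [(3,2)] -> total=1
Click 2 (3,0) count=0: revealed 6 new [(2,0) (2,1) (3,0) (3,1) (4,0) (4,1)] -> total=7
Click 3 (3,1) count=1: revealed 0 new [(none)] -> total=7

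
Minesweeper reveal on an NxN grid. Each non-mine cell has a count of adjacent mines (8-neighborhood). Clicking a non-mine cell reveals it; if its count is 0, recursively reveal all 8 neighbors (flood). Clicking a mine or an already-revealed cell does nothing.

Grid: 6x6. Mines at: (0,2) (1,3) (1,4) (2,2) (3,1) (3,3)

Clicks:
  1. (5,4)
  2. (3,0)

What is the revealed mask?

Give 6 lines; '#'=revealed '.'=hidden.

Answer: ......
......
....##
#...##
######
######

Derivation:
Click 1 (5,4) count=0: revealed 16 new [(2,4) (2,5) (3,4) (3,5) (4,0) (4,1) (4,2) (4,3) (4,4) (4,5) (5,0) (5,1) (5,2) (5,3) (5,4) (5,5)] -> total=16
Click 2 (3,0) count=1: revealed 1 new [(3,0)] -> total=17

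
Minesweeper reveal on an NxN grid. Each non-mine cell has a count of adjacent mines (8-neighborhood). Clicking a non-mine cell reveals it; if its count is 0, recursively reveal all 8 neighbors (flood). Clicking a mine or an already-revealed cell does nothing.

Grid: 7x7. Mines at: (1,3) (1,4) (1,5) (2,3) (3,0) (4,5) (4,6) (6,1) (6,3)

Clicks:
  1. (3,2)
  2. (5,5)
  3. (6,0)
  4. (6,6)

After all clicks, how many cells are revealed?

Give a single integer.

Click 1 (3,2) count=1: revealed 1 new [(3,2)] -> total=1
Click 2 (5,5) count=2: revealed 1 new [(5,5)] -> total=2
Click 3 (6,0) count=1: revealed 1 new [(6,0)] -> total=3
Click 4 (6,6) count=0: revealed 5 new [(5,4) (5,6) (6,4) (6,5) (6,6)] -> total=8

Answer: 8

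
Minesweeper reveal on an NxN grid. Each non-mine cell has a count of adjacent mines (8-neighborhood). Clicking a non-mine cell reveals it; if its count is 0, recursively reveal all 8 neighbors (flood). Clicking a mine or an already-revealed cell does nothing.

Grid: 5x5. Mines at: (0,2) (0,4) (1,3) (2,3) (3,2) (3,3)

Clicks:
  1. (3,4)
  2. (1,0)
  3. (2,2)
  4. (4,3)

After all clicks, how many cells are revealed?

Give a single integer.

Click 1 (3,4) count=2: revealed 1 new [(3,4)] -> total=1
Click 2 (1,0) count=0: revealed 10 new [(0,0) (0,1) (1,0) (1,1) (2,0) (2,1) (3,0) (3,1) (4,0) (4,1)] -> total=11
Click 3 (2,2) count=4: revealed 1 new [(2,2)] -> total=12
Click 4 (4,3) count=2: revealed 1 new [(4,3)] -> total=13

Answer: 13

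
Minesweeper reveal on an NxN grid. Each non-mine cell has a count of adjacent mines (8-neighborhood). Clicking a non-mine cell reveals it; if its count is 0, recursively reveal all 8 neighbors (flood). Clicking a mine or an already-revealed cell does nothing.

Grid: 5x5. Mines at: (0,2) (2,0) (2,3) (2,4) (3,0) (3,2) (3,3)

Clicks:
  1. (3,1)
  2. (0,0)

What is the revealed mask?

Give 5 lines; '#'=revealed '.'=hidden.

Answer: ##...
##...
.....
.#...
.....

Derivation:
Click 1 (3,1) count=3: revealed 1 new [(3,1)] -> total=1
Click 2 (0,0) count=0: revealed 4 new [(0,0) (0,1) (1,0) (1,1)] -> total=5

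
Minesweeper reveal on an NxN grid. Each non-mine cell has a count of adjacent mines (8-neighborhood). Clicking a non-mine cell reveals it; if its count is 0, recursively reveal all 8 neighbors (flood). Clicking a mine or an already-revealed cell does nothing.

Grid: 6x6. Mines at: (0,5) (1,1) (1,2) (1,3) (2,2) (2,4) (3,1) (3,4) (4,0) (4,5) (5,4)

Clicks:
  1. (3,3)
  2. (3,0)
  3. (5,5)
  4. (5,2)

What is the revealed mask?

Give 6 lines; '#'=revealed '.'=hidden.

Click 1 (3,3) count=3: revealed 1 new [(3,3)] -> total=1
Click 2 (3,0) count=2: revealed 1 new [(3,0)] -> total=2
Click 3 (5,5) count=2: revealed 1 new [(5,5)] -> total=3
Click 4 (5,2) count=0: revealed 6 new [(4,1) (4,2) (4,3) (5,1) (5,2) (5,3)] -> total=9

Answer: ......
......
......
#..#..
.###..
.###.#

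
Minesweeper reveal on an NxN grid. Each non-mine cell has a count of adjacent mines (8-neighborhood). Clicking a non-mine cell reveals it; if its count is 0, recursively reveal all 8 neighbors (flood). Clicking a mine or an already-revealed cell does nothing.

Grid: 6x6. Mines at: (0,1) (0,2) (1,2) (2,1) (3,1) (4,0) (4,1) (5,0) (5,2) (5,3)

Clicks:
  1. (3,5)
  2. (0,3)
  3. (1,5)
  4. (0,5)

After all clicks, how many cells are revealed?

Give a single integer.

Click 1 (3,5) count=0: revealed 20 new [(0,3) (0,4) (0,5) (1,3) (1,4) (1,5) (2,2) (2,3) (2,4) (2,5) (3,2) (3,3) (3,4) (3,5) (4,2) (4,3) (4,4) (4,5) (5,4) (5,5)] -> total=20
Click 2 (0,3) count=2: revealed 0 new [(none)] -> total=20
Click 3 (1,5) count=0: revealed 0 new [(none)] -> total=20
Click 4 (0,5) count=0: revealed 0 new [(none)] -> total=20

Answer: 20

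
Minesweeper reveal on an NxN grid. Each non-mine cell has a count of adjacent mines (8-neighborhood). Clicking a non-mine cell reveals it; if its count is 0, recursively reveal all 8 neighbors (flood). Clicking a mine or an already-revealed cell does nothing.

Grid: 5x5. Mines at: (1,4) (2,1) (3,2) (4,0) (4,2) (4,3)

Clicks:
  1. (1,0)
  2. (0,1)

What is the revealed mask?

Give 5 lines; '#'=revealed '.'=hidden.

Answer: ####.
####.
.....
.....
.....

Derivation:
Click 1 (1,0) count=1: revealed 1 new [(1,0)] -> total=1
Click 2 (0,1) count=0: revealed 7 new [(0,0) (0,1) (0,2) (0,3) (1,1) (1,2) (1,3)] -> total=8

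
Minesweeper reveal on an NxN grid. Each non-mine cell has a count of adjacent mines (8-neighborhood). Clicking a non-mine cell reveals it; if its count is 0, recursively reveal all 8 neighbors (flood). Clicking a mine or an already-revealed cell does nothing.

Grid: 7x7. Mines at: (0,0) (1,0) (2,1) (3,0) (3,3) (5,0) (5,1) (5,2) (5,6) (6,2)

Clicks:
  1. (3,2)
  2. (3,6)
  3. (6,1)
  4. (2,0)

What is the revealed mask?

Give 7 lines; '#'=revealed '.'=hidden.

Answer: .######
.######
#.#####
..#.###
....###
.......
.#.....

Derivation:
Click 1 (3,2) count=2: revealed 1 new [(3,2)] -> total=1
Click 2 (3,6) count=0: revealed 23 new [(0,1) (0,2) (0,3) (0,4) (0,5) (0,6) (1,1) (1,2) (1,3) (1,4) (1,5) (1,6) (2,2) (2,3) (2,4) (2,5) (2,6) (3,4) (3,5) (3,6) (4,4) (4,5) (4,6)] -> total=24
Click 3 (6,1) count=4: revealed 1 new [(6,1)] -> total=25
Click 4 (2,0) count=3: revealed 1 new [(2,0)] -> total=26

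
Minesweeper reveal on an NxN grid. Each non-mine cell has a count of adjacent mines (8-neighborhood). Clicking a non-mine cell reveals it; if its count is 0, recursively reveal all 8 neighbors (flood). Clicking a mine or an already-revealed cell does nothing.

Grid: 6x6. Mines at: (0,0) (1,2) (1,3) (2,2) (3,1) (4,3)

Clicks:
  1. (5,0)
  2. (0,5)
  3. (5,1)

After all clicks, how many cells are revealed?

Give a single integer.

Answer: 18

Derivation:
Click 1 (5,0) count=0: revealed 6 new [(4,0) (4,1) (4,2) (5,0) (5,1) (5,2)] -> total=6
Click 2 (0,5) count=0: revealed 12 new [(0,4) (0,5) (1,4) (1,5) (2,4) (2,5) (3,4) (3,5) (4,4) (4,5) (5,4) (5,5)] -> total=18
Click 3 (5,1) count=0: revealed 0 new [(none)] -> total=18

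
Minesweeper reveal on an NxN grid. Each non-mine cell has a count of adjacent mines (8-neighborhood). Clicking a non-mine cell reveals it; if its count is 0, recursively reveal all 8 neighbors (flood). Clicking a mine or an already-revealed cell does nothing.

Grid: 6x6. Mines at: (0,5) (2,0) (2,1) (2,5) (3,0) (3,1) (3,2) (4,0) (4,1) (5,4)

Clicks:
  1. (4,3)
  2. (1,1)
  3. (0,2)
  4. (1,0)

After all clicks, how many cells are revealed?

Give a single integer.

Answer: 14

Derivation:
Click 1 (4,3) count=2: revealed 1 new [(4,3)] -> total=1
Click 2 (1,1) count=2: revealed 1 new [(1,1)] -> total=2
Click 3 (0,2) count=0: revealed 12 new [(0,0) (0,1) (0,2) (0,3) (0,4) (1,0) (1,2) (1,3) (1,4) (2,2) (2,3) (2,4)] -> total=14
Click 4 (1,0) count=2: revealed 0 new [(none)] -> total=14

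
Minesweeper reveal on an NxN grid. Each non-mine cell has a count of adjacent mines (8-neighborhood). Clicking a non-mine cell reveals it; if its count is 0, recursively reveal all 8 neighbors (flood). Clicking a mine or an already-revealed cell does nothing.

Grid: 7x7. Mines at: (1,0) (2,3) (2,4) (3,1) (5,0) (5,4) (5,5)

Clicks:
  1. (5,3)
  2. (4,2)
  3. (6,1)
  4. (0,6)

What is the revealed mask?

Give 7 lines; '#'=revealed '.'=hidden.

Click 1 (5,3) count=1: revealed 1 new [(5,3)] -> total=1
Click 2 (4,2) count=1: revealed 1 new [(4,2)] -> total=2
Click 3 (6,1) count=1: revealed 1 new [(6,1)] -> total=3
Click 4 (0,6) count=0: revealed 18 new [(0,1) (0,2) (0,3) (0,4) (0,5) (0,6) (1,1) (1,2) (1,3) (1,4) (1,5) (1,6) (2,5) (2,6) (3,5) (3,6) (4,5) (4,6)] -> total=21

Answer: .######
.######
.....##
.....##
..#..##
...#...
.#.....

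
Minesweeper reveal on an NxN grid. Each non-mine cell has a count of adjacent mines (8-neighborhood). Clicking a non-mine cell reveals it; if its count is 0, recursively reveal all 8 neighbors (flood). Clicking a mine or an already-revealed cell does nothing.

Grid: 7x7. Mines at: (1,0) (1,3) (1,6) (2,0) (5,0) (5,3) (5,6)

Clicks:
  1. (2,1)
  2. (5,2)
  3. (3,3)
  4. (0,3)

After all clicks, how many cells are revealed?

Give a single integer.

Click 1 (2,1) count=2: revealed 1 new [(2,1)] -> total=1
Click 2 (5,2) count=1: revealed 1 new [(5,2)] -> total=2
Click 3 (3,3) count=0: revealed 17 new [(2,2) (2,3) (2,4) (2,5) (2,6) (3,1) (3,2) (3,3) (3,4) (3,5) (3,6) (4,1) (4,2) (4,3) (4,4) (4,5) (4,6)] -> total=19
Click 4 (0,3) count=1: revealed 1 new [(0,3)] -> total=20

Answer: 20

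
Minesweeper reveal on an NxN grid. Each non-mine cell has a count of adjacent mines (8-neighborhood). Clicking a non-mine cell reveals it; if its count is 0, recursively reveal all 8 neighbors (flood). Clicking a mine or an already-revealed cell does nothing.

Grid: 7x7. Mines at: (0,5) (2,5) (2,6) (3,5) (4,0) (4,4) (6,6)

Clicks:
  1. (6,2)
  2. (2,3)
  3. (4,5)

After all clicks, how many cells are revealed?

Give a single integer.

Answer: 36

Derivation:
Click 1 (6,2) count=0: revealed 35 new [(0,0) (0,1) (0,2) (0,3) (0,4) (1,0) (1,1) (1,2) (1,3) (1,4) (2,0) (2,1) (2,2) (2,3) (2,4) (3,0) (3,1) (3,2) (3,3) (3,4) (4,1) (4,2) (4,3) (5,0) (5,1) (5,2) (5,3) (5,4) (5,5) (6,0) (6,1) (6,2) (6,3) (6,4) (6,5)] -> total=35
Click 2 (2,3) count=0: revealed 0 new [(none)] -> total=35
Click 3 (4,5) count=2: revealed 1 new [(4,5)] -> total=36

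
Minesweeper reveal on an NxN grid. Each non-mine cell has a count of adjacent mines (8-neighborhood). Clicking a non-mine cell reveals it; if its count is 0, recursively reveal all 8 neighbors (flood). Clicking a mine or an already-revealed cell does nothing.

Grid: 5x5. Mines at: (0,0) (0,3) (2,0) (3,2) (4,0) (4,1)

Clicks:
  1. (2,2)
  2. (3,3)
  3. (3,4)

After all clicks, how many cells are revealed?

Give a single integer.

Click 1 (2,2) count=1: revealed 1 new [(2,2)] -> total=1
Click 2 (3,3) count=1: revealed 1 new [(3,3)] -> total=2
Click 3 (3,4) count=0: revealed 7 new [(1,3) (1,4) (2,3) (2,4) (3,4) (4,3) (4,4)] -> total=9

Answer: 9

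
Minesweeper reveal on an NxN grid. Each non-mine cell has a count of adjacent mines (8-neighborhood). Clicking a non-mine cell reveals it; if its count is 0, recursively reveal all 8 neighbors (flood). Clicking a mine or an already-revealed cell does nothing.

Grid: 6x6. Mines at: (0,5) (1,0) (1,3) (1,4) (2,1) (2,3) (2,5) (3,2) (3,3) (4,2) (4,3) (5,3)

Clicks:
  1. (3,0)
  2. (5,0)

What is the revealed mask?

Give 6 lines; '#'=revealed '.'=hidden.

Click 1 (3,0) count=1: revealed 1 new [(3,0)] -> total=1
Click 2 (5,0) count=0: revealed 5 new [(3,1) (4,0) (4,1) (5,0) (5,1)] -> total=6

Answer: ......
......
......
##....
##....
##....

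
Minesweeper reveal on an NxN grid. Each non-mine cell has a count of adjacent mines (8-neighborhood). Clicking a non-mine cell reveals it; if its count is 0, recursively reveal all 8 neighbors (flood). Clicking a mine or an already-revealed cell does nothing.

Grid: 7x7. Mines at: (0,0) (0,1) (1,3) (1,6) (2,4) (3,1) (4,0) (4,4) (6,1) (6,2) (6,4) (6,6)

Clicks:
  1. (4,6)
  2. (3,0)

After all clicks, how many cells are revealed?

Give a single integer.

Click 1 (4,6) count=0: revealed 8 new [(2,5) (2,6) (3,5) (3,6) (4,5) (4,6) (5,5) (5,6)] -> total=8
Click 2 (3,0) count=2: revealed 1 new [(3,0)] -> total=9

Answer: 9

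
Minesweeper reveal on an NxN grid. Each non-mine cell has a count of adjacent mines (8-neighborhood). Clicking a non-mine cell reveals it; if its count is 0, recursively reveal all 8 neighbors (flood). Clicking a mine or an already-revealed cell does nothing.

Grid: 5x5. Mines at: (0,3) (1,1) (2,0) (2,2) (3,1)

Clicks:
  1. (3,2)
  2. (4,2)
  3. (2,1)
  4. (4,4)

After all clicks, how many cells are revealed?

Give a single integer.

Answer: 11

Derivation:
Click 1 (3,2) count=2: revealed 1 new [(3,2)] -> total=1
Click 2 (4,2) count=1: revealed 1 new [(4,2)] -> total=2
Click 3 (2,1) count=4: revealed 1 new [(2,1)] -> total=3
Click 4 (4,4) count=0: revealed 8 new [(1,3) (1,4) (2,3) (2,4) (3,3) (3,4) (4,3) (4,4)] -> total=11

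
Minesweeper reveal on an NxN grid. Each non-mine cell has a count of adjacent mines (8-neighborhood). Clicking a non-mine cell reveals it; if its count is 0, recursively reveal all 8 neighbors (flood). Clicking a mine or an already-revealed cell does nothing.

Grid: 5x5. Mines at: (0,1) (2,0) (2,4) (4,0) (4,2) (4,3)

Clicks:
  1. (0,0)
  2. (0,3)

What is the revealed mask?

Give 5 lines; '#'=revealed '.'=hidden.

Answer: #.###
..###
.....
.....
.....

Derivation:
Click 1 (0,0) count=1: revealed 1 new [(0,0)] -> total=1
Click 2 (0,3) count=0: revealed 6 new [(0,2) (0,3) (0,4) (1,2) (1,3) (1,4)] -> total=7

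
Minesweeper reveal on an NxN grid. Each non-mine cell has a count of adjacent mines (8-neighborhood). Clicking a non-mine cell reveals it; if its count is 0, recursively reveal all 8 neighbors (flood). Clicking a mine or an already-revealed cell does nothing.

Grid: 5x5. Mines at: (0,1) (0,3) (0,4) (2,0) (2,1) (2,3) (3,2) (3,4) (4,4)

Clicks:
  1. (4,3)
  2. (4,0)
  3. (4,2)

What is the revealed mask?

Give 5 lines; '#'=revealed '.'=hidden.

Answer: .....
.....
.....
##...
####.

Derivation:
Click 1 (4,3) count=3: revealed 1 new [(4,3)] -> total=1
Click 2 (4,0) count=0: revealed 4 new [(3,0) (3,1) (4,0) (4,1)] -> total=5
Click 3 (4,2) count=1: revealed 1 new [(4,2)] -> total=6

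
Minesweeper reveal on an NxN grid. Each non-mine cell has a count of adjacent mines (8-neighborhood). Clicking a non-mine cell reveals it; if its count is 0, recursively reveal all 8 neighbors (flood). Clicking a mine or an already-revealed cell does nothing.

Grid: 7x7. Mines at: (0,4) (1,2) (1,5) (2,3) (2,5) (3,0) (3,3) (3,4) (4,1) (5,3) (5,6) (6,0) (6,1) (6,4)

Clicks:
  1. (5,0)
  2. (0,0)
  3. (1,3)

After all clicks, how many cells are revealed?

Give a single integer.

Click 1 (5,0) count=3: revealed 1 new [(5,0)] -> total=1
Click 2 (0,0) count=0: revealed 6 new [(0,0) (0,1) (1,0) (1,1) (2,0) (2,1)] -> total=7
Click 3 (1,3) count=3: revealed 1 new [(1,3)] -> total=8

Answer: 8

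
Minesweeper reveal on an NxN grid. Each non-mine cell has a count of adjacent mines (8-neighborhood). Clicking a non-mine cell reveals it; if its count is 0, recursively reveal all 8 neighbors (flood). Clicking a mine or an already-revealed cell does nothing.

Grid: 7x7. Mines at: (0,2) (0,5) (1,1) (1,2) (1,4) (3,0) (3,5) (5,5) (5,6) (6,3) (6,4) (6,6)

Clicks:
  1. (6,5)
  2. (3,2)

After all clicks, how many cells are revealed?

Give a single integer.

Answer: 22

Derivation:
Click 1 (6,5) count=4: revealed 1 new [(6,5)] -> total=1
Click 2 (3,2) count=0: revealed 21 new [(2,1) (2,2) (2,3) (2,4) (3,1) (3,2) (3,3) (3,4) (4,0) (4,1) (4,2) (4,3) (4,4) (5,0) (5,1) (5,2) (5,3) (5,4) (6,0) (6,1) (6,2)] -> total=22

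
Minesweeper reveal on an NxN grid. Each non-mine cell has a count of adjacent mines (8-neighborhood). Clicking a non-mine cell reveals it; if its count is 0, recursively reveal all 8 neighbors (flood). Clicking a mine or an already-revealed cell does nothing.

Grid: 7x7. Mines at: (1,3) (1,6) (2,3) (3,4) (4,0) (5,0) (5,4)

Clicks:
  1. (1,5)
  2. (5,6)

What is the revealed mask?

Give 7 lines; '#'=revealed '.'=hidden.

Click 1 (1,5) count=1: revealed 1 new [(1,5)] -> total=1
Click 2 (5,6) count=0: revealed 10 new [(2,5) (2,6) (3,5) (3,6) (4,5) (4,6) (5,5) (5,6) (6,5) (6,6)] -> total=11

Answer: .......
.....#.
.....##
.....##
.....##
.....##
.....##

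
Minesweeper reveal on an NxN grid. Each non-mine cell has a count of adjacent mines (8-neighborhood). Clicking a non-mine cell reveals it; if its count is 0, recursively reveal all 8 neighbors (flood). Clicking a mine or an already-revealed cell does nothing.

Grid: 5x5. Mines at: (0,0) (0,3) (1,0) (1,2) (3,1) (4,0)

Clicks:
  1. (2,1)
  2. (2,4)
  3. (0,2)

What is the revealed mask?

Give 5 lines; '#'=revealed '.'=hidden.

Answer: ..#..
...##
.####
..###
..###

Derivation:
Click 1 (2,1) count=3: revealed 1 new [(2,1)] -> total=1
Click 2 (2,4) count=0: revealed 11 new [(1,3) (1,4) (2,2) (2,3) (2,4) (3,2) (3,3) (3,4) (4,2) (4,3) (4,4)] -> total=12
Click 3 (0,2) count=2: revealed 1 new [(0,2)] -> total=13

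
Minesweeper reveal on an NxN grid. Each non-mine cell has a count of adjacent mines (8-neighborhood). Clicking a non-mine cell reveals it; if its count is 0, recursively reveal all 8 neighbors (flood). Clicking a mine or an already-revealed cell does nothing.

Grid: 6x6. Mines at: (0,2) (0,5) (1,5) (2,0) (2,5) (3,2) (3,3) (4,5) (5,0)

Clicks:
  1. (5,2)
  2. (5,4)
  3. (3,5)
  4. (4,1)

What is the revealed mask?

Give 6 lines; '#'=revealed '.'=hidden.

Answer: ......
......
......
.....#
.####.
.####.

Derivation:
Click 1 (5,2) count=0: revealed 8 new [(4,1) (4,2) (4,3) (4,4) (5,1) (5,2) (5,3) (5,4)] -> total=8
Click 2 (5,4) count=1: revealed 0 new [(none)] -> total=8
Click 3 (3,5) count=2: revealed 1 new [(3,5)] -> total=9
Click 4 (4,1) count=2: revealed 0 new [(none)] -> total=9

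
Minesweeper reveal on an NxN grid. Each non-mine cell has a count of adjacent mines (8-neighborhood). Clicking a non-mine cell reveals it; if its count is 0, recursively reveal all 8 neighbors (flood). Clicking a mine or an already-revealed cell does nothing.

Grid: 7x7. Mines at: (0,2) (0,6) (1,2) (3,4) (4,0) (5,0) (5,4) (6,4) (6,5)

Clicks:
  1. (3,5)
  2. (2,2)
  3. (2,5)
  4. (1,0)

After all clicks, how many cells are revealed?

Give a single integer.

Answer: 11

Derivation:
Click 1 (3,5) count=1: revealed 1 new [(3,5)] -> total=1
Click 2 (2,2) count=1: revealed 1 new [(2,2)] -> total=2
Click 3 (2,5) count=1: revealed 1 new [(2,5)] -> total=3
Click 4 (1,0) count=0: revealed 8 new [(0,0) (0,1) (1,0) (1,1) (2,0) (2,1) (3,0) (3,1)] -> total=11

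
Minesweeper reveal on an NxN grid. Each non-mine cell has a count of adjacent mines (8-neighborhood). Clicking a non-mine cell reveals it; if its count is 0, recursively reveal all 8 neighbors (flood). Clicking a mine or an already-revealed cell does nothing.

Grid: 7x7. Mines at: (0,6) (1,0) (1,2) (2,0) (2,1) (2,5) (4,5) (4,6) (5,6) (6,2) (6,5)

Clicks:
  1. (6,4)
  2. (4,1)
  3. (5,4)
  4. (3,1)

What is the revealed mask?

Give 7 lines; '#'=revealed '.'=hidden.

Click 1 (6,4) count=1: revealed 1 new [(6,4)] -> total=1
Click 2 (4,1) count=0: revealed 20 new [(2,2) (2,3) (2,4) (3,0) (3,1) (3,2) (3,3) (3,4) (4,0) (4,1) (4,2) (4,3) (4,4) (5,0) (5,1) (5,2) (5,3) (5,4) (6,0) (6,1)] -> total=21
Click 3 (5,4) count=2: revealed 0 new [(none)] -> total=21
Click 4 (3,1) count=2: revealed 0 new [(none)] -> total=21

Answer: .......
.......
..###..
#####..
#####..
#####..
##..#..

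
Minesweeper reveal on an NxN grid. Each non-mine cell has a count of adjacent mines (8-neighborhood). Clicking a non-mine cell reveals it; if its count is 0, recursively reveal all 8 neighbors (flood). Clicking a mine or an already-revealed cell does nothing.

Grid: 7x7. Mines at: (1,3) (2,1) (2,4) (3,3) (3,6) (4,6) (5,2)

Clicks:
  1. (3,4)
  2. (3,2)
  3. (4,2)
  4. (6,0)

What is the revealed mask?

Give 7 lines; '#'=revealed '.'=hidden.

Click 1 (3,4) count=2: revealed 1 new [(3,4)] -> total=1
Click 2 (3,2) count=2: revealed 1 new [(3,2)] -> total=2
Click 3 (4,2) count=2: revealed 1 new [(4,2)] -> total=3
Click 4 (6,0) count=0: revealed 8 new [(3,0) (3,1) (4,0) (4,1) (5,0) (5,1) (6,0) (6,1)] -> total=11

Answer: .......
.......
.......
###.#..
###....
##.....
##.....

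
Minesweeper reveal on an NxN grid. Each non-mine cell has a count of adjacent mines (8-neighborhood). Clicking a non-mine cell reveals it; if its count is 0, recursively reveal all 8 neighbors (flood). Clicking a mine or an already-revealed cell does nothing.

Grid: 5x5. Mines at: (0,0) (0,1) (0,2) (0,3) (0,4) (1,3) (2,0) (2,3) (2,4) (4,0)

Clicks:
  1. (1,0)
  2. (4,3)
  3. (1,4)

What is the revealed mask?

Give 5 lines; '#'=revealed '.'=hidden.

Answer: .....
#...#
.....
.####
.####

Derivation:
Click 1 (1,0) count=3: revealed 1 new [(1,0)] -> total=1
Click 2 (4,3) count=0: revealed 8 new [(3,1) (3,2) (3,3) (3,4) (4,1) (4,2) (4,3) (4,4)] -> total=9
Click 3 (1,4) count=5: revealed 1 new [(1,4)] -> total=10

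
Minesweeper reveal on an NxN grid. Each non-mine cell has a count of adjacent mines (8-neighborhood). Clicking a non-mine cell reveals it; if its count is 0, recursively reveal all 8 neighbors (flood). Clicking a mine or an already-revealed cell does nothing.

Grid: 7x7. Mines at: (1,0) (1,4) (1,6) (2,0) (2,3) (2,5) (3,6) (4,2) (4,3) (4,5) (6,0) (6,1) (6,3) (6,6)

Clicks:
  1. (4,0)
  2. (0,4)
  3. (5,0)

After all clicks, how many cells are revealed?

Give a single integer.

Click 1 (4,0) count=0: revealed 6 new [(3,0) (3,1) (4,0) (4,1) (5,0) (5,1)] -> total=6
Click 2 (0,4) count=1: revealed 1 new [(0,4)] -> total=7
Click 3 (5,0) count=2: revealed 0 new [(none)] -> total=7

Answer: 7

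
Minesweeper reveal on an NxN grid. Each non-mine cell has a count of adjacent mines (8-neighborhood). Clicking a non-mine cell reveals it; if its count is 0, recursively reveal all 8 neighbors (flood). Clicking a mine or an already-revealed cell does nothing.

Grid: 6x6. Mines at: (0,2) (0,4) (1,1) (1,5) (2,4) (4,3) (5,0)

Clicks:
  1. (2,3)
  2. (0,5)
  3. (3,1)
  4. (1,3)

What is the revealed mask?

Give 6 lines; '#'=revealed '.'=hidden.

Answer: .....#
...#..
####..
###...
###...
......

Derivation:
Click 1 (2,3) count=1: revealed 1 new [(2,3)] -> total=1
Click 2 (0,5) count=2: revealed 1 new [(0,5)] -> total=2
Click 3 (3,1) count=0: revealed 9 new [(2,0) (2,1) (2,2) (3,0) (3,1) (3,2) (4,0) (4,1) (4,2)] -> total=11
Click 4 (1,3) count=3: revealed 1 new [(1,3)] -> total=12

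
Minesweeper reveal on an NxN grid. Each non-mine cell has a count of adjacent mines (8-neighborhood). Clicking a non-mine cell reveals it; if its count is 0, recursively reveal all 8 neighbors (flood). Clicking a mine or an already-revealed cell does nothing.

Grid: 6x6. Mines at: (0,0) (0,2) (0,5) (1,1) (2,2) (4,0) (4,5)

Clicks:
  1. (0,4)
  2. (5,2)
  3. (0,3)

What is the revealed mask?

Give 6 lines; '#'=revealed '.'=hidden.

Click 1 (0,4) count=1: revealed 1 new [(0,4)] -> total=1
Click 2 (5,2) count=0: revealed 12 new [(3,1) (3,2) (3,3) (3,4) (4,1) (4,2) (4,3) (4,4) (5,1) (5,2) (5,3) (5,4)] -> total=13
Click 3 (0,3) count=1: revealed 1 new [(0,3)] -> total=14

Answer: ...##.
......
......
.####.
.####.
.####.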